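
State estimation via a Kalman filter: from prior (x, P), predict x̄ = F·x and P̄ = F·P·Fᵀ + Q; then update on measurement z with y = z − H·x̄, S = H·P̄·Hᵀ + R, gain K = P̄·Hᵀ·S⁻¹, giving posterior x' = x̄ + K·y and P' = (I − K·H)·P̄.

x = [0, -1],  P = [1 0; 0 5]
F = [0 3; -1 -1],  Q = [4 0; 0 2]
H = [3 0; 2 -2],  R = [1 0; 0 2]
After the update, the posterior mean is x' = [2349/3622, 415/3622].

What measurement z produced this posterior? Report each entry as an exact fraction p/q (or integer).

z = [2, 1]

x̄ = F·x = [-3, 1]
P̄ = F·P·Fᵀ + Q = [49 -15; -15 8]
S = H·P̄·Hᵀ + R = [442 384; 384 350]
K = P̄·Hᵀ·S⁻¹ = [1149/3622 32/1811; 957/3622 -763/1811]
x' − x̄ = [13215/3622, -3207/3622] = K·y
y = (KᵀK)⁻¹·Kᵀ·(x' − x̄) = [11, 9]
z = y + H·x̄ = [11, 9] + [-9, -8] = [2, 1]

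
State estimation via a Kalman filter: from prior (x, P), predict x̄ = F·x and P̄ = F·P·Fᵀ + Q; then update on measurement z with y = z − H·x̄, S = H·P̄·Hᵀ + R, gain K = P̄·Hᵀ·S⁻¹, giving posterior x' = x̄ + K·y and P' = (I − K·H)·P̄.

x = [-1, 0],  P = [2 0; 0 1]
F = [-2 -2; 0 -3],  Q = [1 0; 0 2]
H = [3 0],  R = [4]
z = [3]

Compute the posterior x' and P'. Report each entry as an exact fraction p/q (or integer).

x' = [125/121, -54/121]
P' = [52/121 24/121; 24/121 1007/121]

x̄ = F·x = [2, 0]
P̄ = F·P·Fᵀ + Q = [13 6; 6 11]
y = z − H·x̄ = [-3]
S = H·P̄·Hᵀ + R = [121]
K = P̄·Hᵀ·S⁻¹ = [39/121; 18/121]
x' = x̄ + K·y = [125/121, -54/121]
P' = (I − K·H)·P̄ = [52/121 24/121; 24/121 1007/121]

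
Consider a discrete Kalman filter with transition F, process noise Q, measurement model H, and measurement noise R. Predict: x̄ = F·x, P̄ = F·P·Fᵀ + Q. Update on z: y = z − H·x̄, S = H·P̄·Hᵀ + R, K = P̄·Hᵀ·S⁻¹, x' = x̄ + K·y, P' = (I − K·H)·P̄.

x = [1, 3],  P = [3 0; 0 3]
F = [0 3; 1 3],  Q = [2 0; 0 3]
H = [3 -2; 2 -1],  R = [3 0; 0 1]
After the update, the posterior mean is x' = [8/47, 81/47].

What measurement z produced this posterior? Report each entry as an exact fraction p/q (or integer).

z = [-2, -2]

x̄ = F·x = [9, 10]
P̄ = F·P·Fᵀ + Q = [29 27; 27 33]
S = H·P̄·Hᵀ + R = [72 51; 51 42]
K = P̄·Hᵀ·S⁻¹ = [-65/141 61/47; -49/47 83/47]
x' − x̄ = [-415/47, -389/47] = K·y
y = (KᵀK)⁻¹·Kᵀ·(x' − x̄) = [-9, -10]
z = y + H·x̄ = [-9, -10] + [7, 8] = [-2, -2]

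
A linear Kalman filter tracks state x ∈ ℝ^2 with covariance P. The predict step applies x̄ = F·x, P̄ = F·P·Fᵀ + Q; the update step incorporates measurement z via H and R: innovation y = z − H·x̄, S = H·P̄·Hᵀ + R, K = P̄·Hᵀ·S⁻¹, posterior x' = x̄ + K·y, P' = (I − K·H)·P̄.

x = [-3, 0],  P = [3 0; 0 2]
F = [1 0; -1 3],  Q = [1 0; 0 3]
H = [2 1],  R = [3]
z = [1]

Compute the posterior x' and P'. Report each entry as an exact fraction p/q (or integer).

x̄ = F·x = [-3, 3]
P̄ = F·P·Fᵀ + Q = [4 -3; -3 24]
y = z − H·x̄ = [4]
S = H·P̄·Hᵀ + R = [31]
K = P̄·Hᵀ·S⁻¹ = [5/31; 18/31]
x' = x̄ + K·y = [-73/31, 165/31]
P' = (I − K·H)·P̄ = [99/31 -183/31; -183/31 420/31]

x' = [-73/31, 165/31]
P' = [99/31 -183/31; -183/31 420/31]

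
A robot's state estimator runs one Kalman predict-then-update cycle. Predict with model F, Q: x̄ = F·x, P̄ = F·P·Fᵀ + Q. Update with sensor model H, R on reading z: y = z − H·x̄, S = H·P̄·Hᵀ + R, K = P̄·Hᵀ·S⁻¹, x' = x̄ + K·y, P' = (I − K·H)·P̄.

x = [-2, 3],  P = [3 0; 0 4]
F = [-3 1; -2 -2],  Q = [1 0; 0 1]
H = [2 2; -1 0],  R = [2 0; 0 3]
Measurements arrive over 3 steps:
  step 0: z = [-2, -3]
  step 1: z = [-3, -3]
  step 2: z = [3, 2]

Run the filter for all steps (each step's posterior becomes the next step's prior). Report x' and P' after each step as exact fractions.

step 0: x̄ = F·x = [9, -2]
step 0: P̄ = F·P·Fᵀ + Q = [32 10; 10 29]
step 0: y = z − H·x̄ = [-16, 6]
step 0: S = H·P̄·Hᵀ + R = [326 -84; -84 35]
step 0: K = P̄·Hᵀ·S⁻¹ = [18/311 -1688/2177; 135/311 1646/2177]
step 0: x' = x̄ + K·y = [7449/2177, -9598/2177]
step 0: P' = (I − K·H)·P̄ = [5064/2177 -4938/2177; -4938/2177 5883/2177]
step 1: x̄ = F·x = [-31945/2177, 614/311]
step 1: P̄ = F·P·Fᵀ + Q = [83264/2177 -162/311; -162/311 923/311]
step 1: y = z − H·x̄ = [48763/2177, -38476/2177]
step 1: S = H·P̄·Hᵀ + R = [354182/2177 -164260/2177; -164260/2177 89795/2177]
step 1: K = P̄·Hᵀ·S⁻¹ = [16426/73839 -192104/369195; 52501/221517 494182/1107585]
step 1: x' = x̄ + K·y = [-182653/369195, -667531/1107585]
step 1: P' = (I − K·H)·P̄ = [192104/123065 -494182/369195; -494182/369195 1745051/1107585]
step 2: x̄ = F·x = [976346/1107585, 486196/221517]
step 2: P̄ = F·P·Fᵀ + Q = [27308336/1107585 190666/221517; 190666/221517 628633/221517]
step 2: y = z − H·x̄ = [-3491897/1107585, 3191516/1107585]
step 2: S = H·P̄·Hᵀ + R = [131647814/1107585 -56523332/1107585; -56523332/1107585 30631091/1107585]
step 2: K = P̄·Hᵀ·S⁻¹ = [84784998/378133105 -180661384/378133105; 88966009/378133105 152399718/378133105]
step 2: x' = x̄ + K·y = [-5753828/4786495, 12513941/4786495]
step 2: P' = (I − K·H)·P̄ = [541984152/378133105 -457199154/378133105; -457199154/378133105 546165163/378133105]

step 0: x' = [7449/2177, -9598/2177], P' = [5064/2177 -4938/2177; -4938/2177 5883/2177]
step 1: x' = [-182653/369195, -667531/1107585], P' = [192104/123065 -494182/369195; -494182/369195 1745051/1107585]
step 2: x' = [-5753828/4786495, 12513941/4786495], P' = [541984152/378133105 -457199154/378133105; -457199154/378133105 546165163/378133105]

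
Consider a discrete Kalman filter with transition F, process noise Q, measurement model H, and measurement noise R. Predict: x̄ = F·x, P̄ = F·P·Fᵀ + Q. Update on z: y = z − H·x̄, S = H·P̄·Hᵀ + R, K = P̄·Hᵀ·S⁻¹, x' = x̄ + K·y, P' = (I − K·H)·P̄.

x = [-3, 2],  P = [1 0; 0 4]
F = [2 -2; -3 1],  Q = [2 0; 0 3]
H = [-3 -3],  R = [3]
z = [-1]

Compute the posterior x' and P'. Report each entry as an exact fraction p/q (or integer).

x' = [-326/31, 337/31]
P' = [490/31 -482/31; -482/31 484/31]

x̄ = F·x = [-10, 11]
P̄ = F·P·Fᵀ + Q = [22 -14; -14 16]
y = z − H·x̄ = [2]
S = H·P̄·Hᵀ + R = [93]
K = P̄·Hᵀ·S⁻¹ = [-8/31; -2/31]
x' = x̄ + K·y = [-326/31, 337/31]
P' = (I − K·H)·P̄ = [490/31 -482/31; -482/31 484/31]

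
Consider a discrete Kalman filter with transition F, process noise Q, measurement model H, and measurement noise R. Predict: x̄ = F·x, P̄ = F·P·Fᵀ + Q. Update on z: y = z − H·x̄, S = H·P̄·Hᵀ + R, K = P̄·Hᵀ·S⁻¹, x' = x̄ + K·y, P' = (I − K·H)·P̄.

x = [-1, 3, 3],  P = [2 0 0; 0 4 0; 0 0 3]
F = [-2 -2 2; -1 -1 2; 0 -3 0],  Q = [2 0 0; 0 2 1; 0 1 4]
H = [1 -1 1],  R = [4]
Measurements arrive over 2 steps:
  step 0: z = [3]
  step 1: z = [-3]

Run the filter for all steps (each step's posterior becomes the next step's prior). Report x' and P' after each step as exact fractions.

step 0: x' = [9, 271/38, 15/38], P' = [19 31/2 -3/2; 31/2 1231/76 121/76; -3/2 121/76 439/76]
step 1: x' = [-974/191, -1043/382, -369/382], P' = [381010/7831 312787/7831 -44295/7831; 312787/7831 281450/7831 -19895/7831; -44295/7831 -19895/7831 42934/7831]

step 0: x̄ = F·x = [2, 4, -9]
step 0: P̄ = F·P·Fᵀ + Q = [38 24 24; 24 20 13; 24 13 40]
step 0: y = z − H·x̄ = [14]
step 0: S = H·P̄·Hᵀ + R = [76]
step 0: K = P̄·Hᵀ·S⁻¹ = [1/2; 17/76; 51/76]
step 0: x' = x̄ + K·y = [9, 271/38, 15/38]
step 0: P' = (I − K·H)·P̄ = [19 31/2 -3/2; 31/2 1231/76 121/76; -3/2 121/76 439/76]
step 1: x̄ = F·x = [-598/19, -583/38, -813/38]
step 1: P̄ = F·P·Fᵀ + Q = [5494/19 2944/19 3432/19; 2944/19 6911/76 6577/76; 3432/19 6577/76 11383/76]
step 1: y = z − H·x̄ = [656/19]
step 1: S = H·P̄·Hᵀ + R = [7831/19]
step 1: K = P̄·Hᵀ·S⁻¹ = [5982/7831; 5721/15662; 9267/15662]
step 1: x' = x̄ + K·y = [-974/191, -1043/382, -369/382]
step 1: P' = (I − K·H)·P̄ = [381010/7831 312787/7831 -44295/7831; 312787/7831 281450/7831 -19895/7831; -44295/7831 -19895/7831 42934/7831]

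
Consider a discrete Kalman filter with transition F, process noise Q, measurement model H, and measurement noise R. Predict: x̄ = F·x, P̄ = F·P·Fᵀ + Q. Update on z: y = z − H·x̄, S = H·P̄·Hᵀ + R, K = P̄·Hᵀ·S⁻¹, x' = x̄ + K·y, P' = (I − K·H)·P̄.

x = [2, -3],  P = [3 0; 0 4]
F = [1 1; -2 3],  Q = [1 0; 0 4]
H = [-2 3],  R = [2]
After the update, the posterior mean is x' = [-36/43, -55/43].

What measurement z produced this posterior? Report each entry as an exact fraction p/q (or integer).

x̄ = F·x = [-1, -13]
P̄ = F·P·Fᵀ + Q = [8 6; 6 52]
S = H·P̄·Hᵀ + R = [430]
K = P̄·Hᵀ·S⁻¹ = [1/215; 72/215]
x' − x̄ = [7/43, 504/43] = K·y
y = (KᵀK)⁻¹·Kᵀ·(x' − x̄) = [35]
z = y + H·x̄ = [35] + [-37] = [-2]

z = [-2]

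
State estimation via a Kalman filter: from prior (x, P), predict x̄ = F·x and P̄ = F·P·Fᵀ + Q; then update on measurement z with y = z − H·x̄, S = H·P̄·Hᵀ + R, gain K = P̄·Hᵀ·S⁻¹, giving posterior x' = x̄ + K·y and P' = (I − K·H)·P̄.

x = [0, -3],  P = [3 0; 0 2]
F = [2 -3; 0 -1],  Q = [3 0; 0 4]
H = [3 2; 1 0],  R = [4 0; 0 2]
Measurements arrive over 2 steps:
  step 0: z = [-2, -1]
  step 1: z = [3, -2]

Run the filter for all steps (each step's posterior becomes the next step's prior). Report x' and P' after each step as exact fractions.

step 0: x̄ = F·x = [9, 3]
step 0: P̄ = F·P·Fᵀ + Q = [33 6; 6 6]
step 0: y = z − H·x̄ = [-35, -10]
step 0: S = H·P̄·Hᵀ + R = [397 111; 111 35]
step 0: K = P̄·Hᵀ·S⁻¹ = [111/787 390/787; 192/787 -474/787]
step 0: x' = x̄ + K·y = [-702/787, 381/787]
step 0: P' = (I − K·H)·P̄ = [780/787 -948/787; -948/787 1806/787]
step 1: x̄ = F·x = [-2547/787, -381/787]
step 1: P̄ = F·P·Fᵀ + Q = [33111/787 7314/787; 7314/787 4954/787]
step 1: y = z − H·x̄ = [10764/787, 973/787]
step 1: S = H·P̄·Hᵀ + R = [408731/787 113961/787; 113961/787 34685/787]
step 1: K = P̄·Hᵀ·S⁻¹ = [113961/755861 347130/755861; 172304/755861 -406734/755861]
step 1: x' = x̄ + K·y = [-458379/755861, 1487859/755861]
step 1: P' = (I − K·H)·P̄ = [694260/755861 -813468/755861; -813468/755861 1564810/755861]

step 0: x' = [-702/787, 381/787], P' = [780/787 -948/787; -948/787 1806/787]
step 1: x' = [-458379/755861, 1487859/755861], P' = [694260/755861 -813468/755861; -813468/755861 1564810/755861]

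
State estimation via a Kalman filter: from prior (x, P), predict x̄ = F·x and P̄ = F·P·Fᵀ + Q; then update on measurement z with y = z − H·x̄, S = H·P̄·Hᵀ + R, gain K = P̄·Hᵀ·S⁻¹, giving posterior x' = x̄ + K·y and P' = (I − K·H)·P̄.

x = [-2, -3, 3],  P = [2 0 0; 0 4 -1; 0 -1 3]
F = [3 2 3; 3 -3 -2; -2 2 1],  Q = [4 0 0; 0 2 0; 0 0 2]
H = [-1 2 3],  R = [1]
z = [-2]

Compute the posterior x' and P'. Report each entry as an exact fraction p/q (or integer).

x' = [-171/97, -327/97, 1]
P' = [1541/97 13/97 5; 13/97 5108/97 -35; 5 -35 25]

x̄ = F·x = [-3, -3, 1]
P̄ = F·P·Fᵀ + Q = [53 -11 5; -11 56 -35; 5 -35 25]
y = z − H·x̄ = [-2]
S = H·P̄·Hᵀ + R = [97]
K = P̄·Hᵀ·S⁻¹ = [-60/97; 18/97; 0]
x' = x̄ + K·y = [-171/97, -327/97, 1]
P' = (I − K·H)·P̄ = [1541/97 13/97 5; 13/97 5108/97 -35; 5 -35 25]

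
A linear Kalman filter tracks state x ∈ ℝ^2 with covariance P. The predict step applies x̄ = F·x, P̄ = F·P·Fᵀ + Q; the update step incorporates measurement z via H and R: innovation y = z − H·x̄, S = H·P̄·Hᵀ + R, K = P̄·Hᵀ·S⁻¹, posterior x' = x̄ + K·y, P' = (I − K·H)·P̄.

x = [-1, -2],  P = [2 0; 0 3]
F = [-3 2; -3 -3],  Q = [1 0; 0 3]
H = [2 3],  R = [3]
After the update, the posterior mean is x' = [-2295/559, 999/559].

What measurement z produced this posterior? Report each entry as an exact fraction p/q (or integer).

z = [-3]

x̄ = F·x = [-1, 9]
P̄ = F·P·Fᵀ + Q = [31 0; 0 48]
S = H·P̄·Hᵀ + R = [559]
K = P̄·Hᵀ·S⁻¹ = [62/559; 144/559]
x' − x̄ = [-1736/559, -4032/559] = K·y
y = (KᵀK)⁻¹·Kᵀ·(x' − x̄) = [-28]
z = y + H·x̄ = [-28] + [25] = [-3]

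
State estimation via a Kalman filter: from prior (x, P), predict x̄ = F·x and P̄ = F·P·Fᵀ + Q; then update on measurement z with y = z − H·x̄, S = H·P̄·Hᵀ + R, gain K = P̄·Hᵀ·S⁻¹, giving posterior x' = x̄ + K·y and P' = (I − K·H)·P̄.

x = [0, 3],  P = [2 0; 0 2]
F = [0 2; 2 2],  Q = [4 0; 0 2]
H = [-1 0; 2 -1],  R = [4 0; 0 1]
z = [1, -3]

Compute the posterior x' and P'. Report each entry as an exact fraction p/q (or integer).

x̄ = F·x = [6, 6]
P̄ = F·P·Fᵀ + Q = [12 8; 8 18]
y = z − H·x̄ = [7, -9]
S = H·P̄·Hᵀ + R = [16 -16; -16 35]
K = P̄·Hᵀ·S⁻¹ = [-41/76 4/19; -39/38 -10/19]
x' = x̄ + K·y = [25/76, 135/38]
P' = (I − K·H)·P̄ = [41/19 78/19; 78/19 166/19]

x' = [25/76, 135/38]
P' = [41/19 78/19; 78/19 166/19]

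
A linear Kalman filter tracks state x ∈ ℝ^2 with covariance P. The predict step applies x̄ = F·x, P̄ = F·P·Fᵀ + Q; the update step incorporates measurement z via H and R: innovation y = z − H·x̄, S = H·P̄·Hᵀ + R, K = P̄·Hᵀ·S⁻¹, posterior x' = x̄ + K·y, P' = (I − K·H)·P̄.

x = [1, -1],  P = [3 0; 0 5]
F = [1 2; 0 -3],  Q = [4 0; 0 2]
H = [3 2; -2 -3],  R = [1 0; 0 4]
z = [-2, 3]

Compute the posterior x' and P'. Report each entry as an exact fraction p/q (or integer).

x' = [-173/3228, -4369/4842]
P' = [1037/1076 -1865/1614; -1865/1614 3737/2421]

x̄ = F·x = [-1, 3]
P̄ = F·P·Fᵀ + Q = [27 -30; -30 47]
y = z − H·x̄ = [-5, 10]
S = H·P̄·Hᵀ + R = [72 -54; -54 175]
K = P̄·Hᵀ·S⁻¹ = [1873/3228 207/538; -1837/4842 -156/269]
x' = x̄ + K·y = [-173/3228, -4369/4842]
P' = (I − K·H)·P̄ = [1037/1076 -1865/1614; -1865/1614 3737/2421]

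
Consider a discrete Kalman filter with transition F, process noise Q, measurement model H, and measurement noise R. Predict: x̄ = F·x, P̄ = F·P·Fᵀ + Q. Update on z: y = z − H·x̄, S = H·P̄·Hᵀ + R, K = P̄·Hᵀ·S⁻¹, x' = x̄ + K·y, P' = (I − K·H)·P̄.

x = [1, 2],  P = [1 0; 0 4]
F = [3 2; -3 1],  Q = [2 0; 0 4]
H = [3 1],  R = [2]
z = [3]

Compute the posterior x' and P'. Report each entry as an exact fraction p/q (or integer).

x̄ = F·x = [7, -1]
P̄ = F·P·Fᵀ + Q = [27 -1; -1 17]
y = z − H·x̄ = [-17]
S = H·P̄·Hᵀ + R = [256]
K = P̄·Hᵀ·S⁻¹ = [5/16; 7/128]
x' = x̄ + K·y = [27/16, -247/128]
P' = (I − K·H)·P̄ = [2 -43/8; -43/8 1039/64]

x' = [27/16, -247/128]
P' = [2 -43/8; -43/8 1039/64]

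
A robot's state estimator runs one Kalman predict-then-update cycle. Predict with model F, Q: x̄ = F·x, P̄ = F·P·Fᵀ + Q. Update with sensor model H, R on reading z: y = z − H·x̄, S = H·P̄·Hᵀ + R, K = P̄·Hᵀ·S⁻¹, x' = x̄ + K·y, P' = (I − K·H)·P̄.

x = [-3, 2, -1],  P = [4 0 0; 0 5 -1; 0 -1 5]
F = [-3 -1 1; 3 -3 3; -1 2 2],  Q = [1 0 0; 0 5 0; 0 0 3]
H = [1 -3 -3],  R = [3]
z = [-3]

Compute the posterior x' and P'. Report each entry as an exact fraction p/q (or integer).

x' = [39/7, -405/91, 662/91]
P' = [5475/112 411/112 1413/112; 411/112 48023/1456 -45831/1456; 1413/112 -45831/1456 52023/1456]

x̄ = F·x = [6, -18, 5]
P̄ = F·P·Fᵀ + Q = [49 0 12; 0 149 -12; 12 -12 39]
y = z − H·x̄ = [-48]
S = H·P̄·Hᵀ + R = [1456]
K = P̄·Hᵀ·S⁻¹ = [1/112; -411/1456; -69/1456]
x' = x̄ + K·y = [39/7, -405/91, 662/91]
P' = (I − K·H)·P̄ = [5475/112 411/112 1413/112; 411/112 48023/1456 -45831/1456; 1413/112 -45831/1456 52023/1456]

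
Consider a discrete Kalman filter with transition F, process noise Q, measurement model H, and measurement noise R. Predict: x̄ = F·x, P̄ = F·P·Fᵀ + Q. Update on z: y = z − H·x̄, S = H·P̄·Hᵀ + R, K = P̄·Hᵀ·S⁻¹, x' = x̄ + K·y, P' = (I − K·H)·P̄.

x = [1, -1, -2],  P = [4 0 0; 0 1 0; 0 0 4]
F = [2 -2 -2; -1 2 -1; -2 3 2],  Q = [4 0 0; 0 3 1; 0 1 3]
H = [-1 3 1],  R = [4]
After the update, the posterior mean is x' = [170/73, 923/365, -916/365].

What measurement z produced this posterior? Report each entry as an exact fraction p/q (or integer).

x̄ = F·x = [8, -1, -9]
P̄ = F·P·Fᵀ + Q = [40 -4 -38; -4 15 7; -38 7 44]
S = H·P̄·Hᵀ + R = [365]
K = P̄·Hᵀ·S⁻¹ = [-18/73; 56/365; 103/365]
x' − x̄ = [-414/73, 1288/365, 2369/365] = K·y
y = (KᵀK)⁻¹·Kᵀ·(x' − x̄) = [23]
z = y + H·x̄ = [23] + [-20] = [3]

z = [3]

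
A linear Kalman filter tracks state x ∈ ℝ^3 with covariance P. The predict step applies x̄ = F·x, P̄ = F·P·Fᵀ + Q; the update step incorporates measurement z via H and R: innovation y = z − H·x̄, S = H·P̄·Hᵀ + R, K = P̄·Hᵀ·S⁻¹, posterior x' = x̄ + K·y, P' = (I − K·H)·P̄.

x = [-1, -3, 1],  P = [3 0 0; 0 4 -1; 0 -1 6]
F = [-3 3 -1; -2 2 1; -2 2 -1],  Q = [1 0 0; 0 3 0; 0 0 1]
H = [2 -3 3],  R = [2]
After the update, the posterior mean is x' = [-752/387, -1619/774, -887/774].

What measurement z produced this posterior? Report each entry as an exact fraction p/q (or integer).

z = [-1]

x̄ = F·x = [-7, -3, -5]
P̄ = F·P·Fᵀ + Q = [76 35 53; 35 33 22; 53 22 39]
S = H·P̄·Hᵀ + R = [774]
K = P̄·Hᵀ·S⁻¹ = [103/387; 37/774; 157/774]
x' − x̄ = [1957/387, 703/774, 2983/774] = K·y
y = (KᵀK)⁻¹·Kᵀ·(x' − x̄) = [19]
z = y + H·x̄ = [19] + [-20] = [-1]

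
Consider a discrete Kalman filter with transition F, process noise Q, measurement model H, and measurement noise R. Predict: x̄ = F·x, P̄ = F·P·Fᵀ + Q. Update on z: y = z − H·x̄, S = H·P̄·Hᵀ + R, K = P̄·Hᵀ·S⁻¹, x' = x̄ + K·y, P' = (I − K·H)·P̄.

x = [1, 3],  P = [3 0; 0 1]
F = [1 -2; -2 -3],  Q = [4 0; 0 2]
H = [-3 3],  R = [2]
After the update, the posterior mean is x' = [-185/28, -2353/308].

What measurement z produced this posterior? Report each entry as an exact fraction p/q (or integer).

z = [-3]

x̄ = F·x = [-5, -11]
P̄ = F·P·Fᵀ + Q = [11 0; 0 23]
S = H·P̄·Hᵀ + R = [308]
K = P̄·Hᵀ·S⁻¹ = [-3/28; 69/308]
x' − x̄ = [-45/28, 1035/308] = K·y
y = (KᵀK)⁻¹·Kᵀ·(x' − x̄) = [15]
z = y + H·x̄ = [15] + [-18] = [-3]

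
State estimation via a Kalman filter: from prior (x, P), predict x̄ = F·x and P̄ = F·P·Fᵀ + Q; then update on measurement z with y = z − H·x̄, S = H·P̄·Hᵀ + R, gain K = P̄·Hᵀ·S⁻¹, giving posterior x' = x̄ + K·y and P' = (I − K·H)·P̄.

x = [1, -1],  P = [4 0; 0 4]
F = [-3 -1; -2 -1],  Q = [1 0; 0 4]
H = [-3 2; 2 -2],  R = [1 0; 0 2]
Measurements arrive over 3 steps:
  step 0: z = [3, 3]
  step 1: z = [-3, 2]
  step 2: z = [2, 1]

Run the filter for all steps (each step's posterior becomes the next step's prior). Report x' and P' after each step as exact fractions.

step 0: x̄ = F·x = [-2, -1]
step 0: P̄ = F·P·Fᵀ + Q = [41 28; 28 24]
step 0: y = z − H·x̄ = [-1, 5]
step 0: S = H·P̄·Hᵀ + R = [130 -62; -62 38]
step 0: K = P̄·Hᵀ·S⁻¹ = [-467/548 -387/548; -109/137 -149/137]
step 0: x' = x̄ + K·y = [-641/137, -773/137]
step 0: P' = (I − K·H)·P̄ = [1241/548 407/137; 407/137 556/137]
step 1: x̄ = F·x = [2696/137, 15]
step 1: P̄ = F·P·Fᵀ + Q = [23709/548 65/2; 65/2 29]
step 1: y = z − H·x̄ = [3567/137, -1008/137]
step 1: S = H·P̄·Hᵀ + R = [63777/548 -13861/274; -13861/274 4255/137]
step 1: K = P̄·Hᵀ·S⁻¹ = [-252979/289211 -211573/289211; -239118/289211 -324290/289211]
step 1: x' = x̄ + K·y = [661331/289211, 498387/289211]
step 1: P' = (I − K·H)·P̄ = [676125/289211 887698/289211; 887698/289211 1211988/289211]
step 2: x̄ = F·x = [-2482380/289211, -1821049/289211]
step 2: P̄ = F·P·Fᵀ + Q = [12912512/289211 9707228/289211; 9707228/289211 8624124/289211]
step 2: y = z − H·x̄ = [-3226620/289211, 1611873/289211]
step 2: S = H·P̄·Hᵀ + R = [34511579/289211 -14899288/289211; -14899288/289211 9067142/289211]
step 2: K = P̄·Hᵀ·S⁻¹ = [-137775208/157208067 -115246844/157208067; -130325564/157208067 -176595088/157208067]
step 2: x' = x̄ + K·y = [-151521664/52402689, -173369819/52402689]
step 2: P' = (I − K·H)·P̄ = [368268896/157208067 483515740/157208067; 483515740/157208067 660110828/157208067]

step 0: x' = [-641/137, -773/137], P' = [1241/548 407/137; 407/137 556/137]
step 1: x' = [661331/289211, 498387/289211], P' = [676125/289211 887698/289211; 887698/289211 1211988/289211]
step 2: x' = [-151521664/52402689, -173369819/52402689], P' = [368268896/157208067 483515740/157208067; 483515740/157208067 660110828/157208067]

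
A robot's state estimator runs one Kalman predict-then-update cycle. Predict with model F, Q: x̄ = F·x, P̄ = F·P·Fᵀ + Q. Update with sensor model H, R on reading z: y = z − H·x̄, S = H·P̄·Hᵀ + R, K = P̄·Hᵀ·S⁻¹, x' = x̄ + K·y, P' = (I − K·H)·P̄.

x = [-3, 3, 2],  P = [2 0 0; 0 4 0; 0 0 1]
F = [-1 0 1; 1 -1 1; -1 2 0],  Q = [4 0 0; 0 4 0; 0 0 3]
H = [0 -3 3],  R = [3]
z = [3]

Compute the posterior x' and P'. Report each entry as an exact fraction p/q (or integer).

x' = [677/157, 128/157, 297/157]
P' = [1072/157 32/157 35/157; 32/157 404/157 383/157; 35/157 383/157 414/157]

x̄ = F·x = [5, -4, 9]
P̄ = F·P·Fᵀ + Q = [7 -1 2; -1 11 -10; 2 -10 21]
y = z − H·x̄ = [-36]
S = H·P̄·Hᵀ + R = [471]
K = P̄·Hᵀ·S⁻¹ = [3/157; -21/157; 31/157]
x' = x̄ + K·y = [677/157, 128/157, 297/157]
P' = (I − K·H)·P̄ = [1072/157 32/157 35/157; 32/157 404/157 383/157; 35/157 383/157 414/157]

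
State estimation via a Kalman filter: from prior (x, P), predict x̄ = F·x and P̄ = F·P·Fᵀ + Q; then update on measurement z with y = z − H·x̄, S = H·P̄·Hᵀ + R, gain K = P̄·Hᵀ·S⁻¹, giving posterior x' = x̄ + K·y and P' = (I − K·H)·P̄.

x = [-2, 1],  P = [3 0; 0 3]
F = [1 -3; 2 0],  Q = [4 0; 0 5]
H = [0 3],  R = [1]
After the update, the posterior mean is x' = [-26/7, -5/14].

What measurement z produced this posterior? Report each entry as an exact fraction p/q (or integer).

z = [-1]

x̄ = F·x = [-5, -4]
P̄ = F·P·Fᵀ + Q = [34 6; 6 17]
S = H·P̄·Hᵀ + R = [154]
K = P̄·Hᵀ·S⁻¹ = [9/77; 51/154]
x' − x̄ = [9/7, 51/14] = K·y
y = (KᵀK)⁻¹·Kᵀ·(x' − x̄) = [11]
z = y + H·x̄ = [11] + [-12] = [-1]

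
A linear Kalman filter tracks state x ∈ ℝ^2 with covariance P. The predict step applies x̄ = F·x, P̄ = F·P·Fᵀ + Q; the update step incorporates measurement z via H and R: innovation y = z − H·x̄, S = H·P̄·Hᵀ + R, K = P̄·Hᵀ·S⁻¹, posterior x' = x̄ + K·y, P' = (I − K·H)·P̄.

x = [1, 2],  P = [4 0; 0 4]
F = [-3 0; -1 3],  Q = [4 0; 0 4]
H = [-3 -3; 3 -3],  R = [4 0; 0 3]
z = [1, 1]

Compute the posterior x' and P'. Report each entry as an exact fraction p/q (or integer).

x̄ = F·x = [-3, 5]
P̄ = F·P·Fᵀ + Q = [40 12; 12 44]
y = z − H·x̄ = [7, 25]
S = H·P̄·Hᵀ + R = [976 36; 36 543]
K = P̄·Hᵀ·S⁻¹ = [-7311/44056 1825/11014; -3657/22028 -913/5507]
x' = x̄ + K·y = [-845/44056, -6759/22028]
P' = (I − K·H)·P̄ = [2131/11014 153/5507; 153/5507 1066/5507]

x' = [-845/44056, -6759/22028]
P' = [2131/11014 153/5507; 153/5507 1066/5507]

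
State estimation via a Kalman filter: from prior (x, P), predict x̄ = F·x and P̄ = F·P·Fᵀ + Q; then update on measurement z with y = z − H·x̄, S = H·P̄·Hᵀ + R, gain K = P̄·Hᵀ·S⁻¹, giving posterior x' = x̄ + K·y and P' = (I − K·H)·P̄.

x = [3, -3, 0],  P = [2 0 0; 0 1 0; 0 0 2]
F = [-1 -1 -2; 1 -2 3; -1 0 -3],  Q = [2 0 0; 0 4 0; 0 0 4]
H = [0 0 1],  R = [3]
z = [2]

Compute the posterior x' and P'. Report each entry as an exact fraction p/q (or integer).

x̄ = F·x = [0, 9, -3]
P̄ = F·P·Fᵀ + Q = [13 -12 14; -12 28 -20; 14 -20 24]
y = z − H·x̄ = [5]
S = H·P̄·Hᵀ + R = [27]
K = P̄·Hᵀ·S⁻¹ = [14/27; -20/27; 8/9]
x' = x̄ + K·y = [70/27, 143/27, 13/9]
P' = (I − K·H)·P̄ = [155/27 -44/27 14/9; -44/27 356/27 -20/9; 14/9 -20/9 8/3]

x' = [70/27, 143/27, 13/9]
P' = [155/27 -44/27 14/9; -44/27 356/27 -20/9; 14/9 -20/9 8/3]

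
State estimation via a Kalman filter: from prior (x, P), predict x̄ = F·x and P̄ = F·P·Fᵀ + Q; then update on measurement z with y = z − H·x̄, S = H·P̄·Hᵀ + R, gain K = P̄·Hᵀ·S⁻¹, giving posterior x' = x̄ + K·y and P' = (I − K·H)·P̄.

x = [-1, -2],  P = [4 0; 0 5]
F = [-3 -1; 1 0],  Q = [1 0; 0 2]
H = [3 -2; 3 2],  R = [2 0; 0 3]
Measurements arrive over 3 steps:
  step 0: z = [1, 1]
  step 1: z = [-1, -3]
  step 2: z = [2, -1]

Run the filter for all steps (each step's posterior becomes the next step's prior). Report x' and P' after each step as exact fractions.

step 0: x̄ = F·x = [5, -1]
step 0: P̄ = F·P·Fᵀ + Q = [42 -12; -12 6]
step 0: y = z − H·x̄ = [-16, -12]
step 0: S = H·P̄·Hᵀ + R = [548 354; 354 261]
step 0: K = P̄·Hᵀ·S⁻¹ = [169/984 233/1476; -28/123 80/369]
step 0: x' = x̄ + K·y = [44/123, 5/123]
step 0: P' = (I − K·H)·P̄ = [67/492 4/123; 4/123 34/123]
step 1: x̄ = F·x = [-137/123, 44/123]
step 1: P̄ = F·P·Fᵀ + Q = [1327/492 -217/492; -217/492 1051/492]
step 1: y = z − H·x̄ = [376/123, -46/123]
step 1: S = H·P̄·Hᵀ + R = [19735/492 7739/492; 7739/492 15019/492]
step 1: K = P̄·Hᵀ·S⁻¹ = [78981/480707 72830/480707; -106863/480707 101506/480707]
step 1: x' = x̄ + K·y = [-321221/480707, -192672/480707]
step 1: P' = (I − K·H)·P̄ = [62742/480707 15132/480707; 15132/480707 129561/480707]
step 2: x̄ = F·x = [1156335/480707, -321221/480707]
step 2: P̄ = F·P·Fᵀ + Q = [1265738/480707 -203358/480707; -203358/480707 1024156/480707]
step 2: y = z − H·x̄ = [-3150033/480707, -3307270/480707]
step 2: S = H·P̄·Hᵀ + R = [18889976/480707 7295018/480707; 7295018/480707 14490091/480707]
step 2: K = P̄·Hᵀ·S⁻¹ = [37633719/229349878 17359161/114674939; -50979315/229349878 24214987/114674939]
step 2: x' = x̄ + K·y = [66225309/229349878, -152393189/229349878]
step 2: P' = (I − K·H)·P̄ = [14951867/114674939 3610941/114674939; 3610941/114674939 30906069/114674939]

step 0: x' = [44/123, 5/123], P' = [67/492 4/123; 4/123 34/123]
step 1: x' = [-321221/480707, -192672/480707], P' = [62742/480707 15132/480707; 15132/480707 129561/480707]
step 2: x' = [66225309/229349878, -152393189/229349878], P' = [14951867/114674939 3610941/114674939; 3610941/114674939 30906069/114674939]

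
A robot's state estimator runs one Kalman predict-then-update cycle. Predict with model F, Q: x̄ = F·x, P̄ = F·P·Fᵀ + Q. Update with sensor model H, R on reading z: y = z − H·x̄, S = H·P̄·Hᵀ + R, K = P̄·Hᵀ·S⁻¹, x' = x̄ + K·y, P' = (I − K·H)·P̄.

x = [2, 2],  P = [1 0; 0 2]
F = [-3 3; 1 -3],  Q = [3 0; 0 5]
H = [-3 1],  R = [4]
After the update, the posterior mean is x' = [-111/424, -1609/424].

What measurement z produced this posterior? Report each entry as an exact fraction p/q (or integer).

z = [-3]

x̄ = F·x = [0, -4]
P̄ = F·P·Fᵀ + Q = [30 -21; -21 24]
S = H·P̄·Hᵀ + R = [424]
K = P̄·Hᵀ·S⁻¹ = [-111/424; 87/424]
x' − x̄ = [-111/424, 87/424] = K·y
y = (KᵀK)⁻¹·Kᵀ·(x' − x̄) = [1]
z = y + H·x̄ = [1] + [-4] = [-3]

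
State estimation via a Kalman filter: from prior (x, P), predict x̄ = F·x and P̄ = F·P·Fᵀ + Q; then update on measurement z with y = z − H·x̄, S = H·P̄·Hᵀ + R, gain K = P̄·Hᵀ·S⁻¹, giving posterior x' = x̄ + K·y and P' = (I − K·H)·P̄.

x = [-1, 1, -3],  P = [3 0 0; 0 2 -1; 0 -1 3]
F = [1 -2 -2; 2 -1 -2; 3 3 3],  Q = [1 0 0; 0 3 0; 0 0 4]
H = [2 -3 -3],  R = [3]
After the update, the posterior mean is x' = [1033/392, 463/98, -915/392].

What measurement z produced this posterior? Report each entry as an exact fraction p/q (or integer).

x̄ = F·x = [3, 3, -9]
P̄ = F·P·Fᵀ + Q = [16 16 -9; 16 25 3; -9 3 58]
S = H·P̄·Hᵀ + R = [784]
K = P̄·Hᵀ·S⁻¹ = [11/784; -13/196; -201/784]
x' − x̄ = [-143/392, 169/98, 2613/392] = K·y
y = (KᵀK)⁻¹·Kᵀ·(x' − x̄) = [-26]
z = y + H·x̄ = [-26] + [24] = [-2]

z = [-2]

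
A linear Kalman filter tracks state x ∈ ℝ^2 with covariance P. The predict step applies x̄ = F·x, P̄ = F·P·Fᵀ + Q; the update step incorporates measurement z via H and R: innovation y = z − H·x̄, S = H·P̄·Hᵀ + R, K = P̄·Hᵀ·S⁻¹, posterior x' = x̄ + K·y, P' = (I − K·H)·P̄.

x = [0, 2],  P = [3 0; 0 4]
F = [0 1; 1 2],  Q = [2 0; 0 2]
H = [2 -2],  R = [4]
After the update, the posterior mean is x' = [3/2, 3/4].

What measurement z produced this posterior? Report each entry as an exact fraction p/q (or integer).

z = [2]

x̄ = F·x = [2, 4]
P̄ = F·P·Fᵀ + Q = [6 8; 8 21]
S = H·P̄·Hᵀ + R = [48]
K = P̄·Hᵀ·S⁻¹ = [-1/12; -13/24]
x' − x̄ = [-1/2, -13/4] = K·y
y = (KᵀK)⁻¹·Kᵀ·(x' − x̄) = [6]
z = y + H·x̄ = [6] + [-4] = [2]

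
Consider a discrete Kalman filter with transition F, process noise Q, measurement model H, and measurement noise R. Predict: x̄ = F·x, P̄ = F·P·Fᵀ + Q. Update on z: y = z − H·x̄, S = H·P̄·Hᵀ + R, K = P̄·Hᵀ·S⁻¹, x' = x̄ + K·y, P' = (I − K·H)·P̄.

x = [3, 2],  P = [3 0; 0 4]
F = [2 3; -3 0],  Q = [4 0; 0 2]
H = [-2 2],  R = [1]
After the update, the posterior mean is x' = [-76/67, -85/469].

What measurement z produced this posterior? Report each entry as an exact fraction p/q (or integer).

z = [2]

x̄ = F·x = [12, -9]
P̄ = F·P·Fᵀ + Q = [52 -18; -18 29]
S = H·P̄·Hᵀ + R = [469]
K = P̄·Hᵀ·S⁻¹ = [-20/67; 94/469]
x' − x̄ = [-880/67, 4136/469] = K·y
y = (KᵀK)⁻¹·Kᵀ·(x' − x̄) = [44]
z = y + H·x̄ = [44] + [-42] = [2]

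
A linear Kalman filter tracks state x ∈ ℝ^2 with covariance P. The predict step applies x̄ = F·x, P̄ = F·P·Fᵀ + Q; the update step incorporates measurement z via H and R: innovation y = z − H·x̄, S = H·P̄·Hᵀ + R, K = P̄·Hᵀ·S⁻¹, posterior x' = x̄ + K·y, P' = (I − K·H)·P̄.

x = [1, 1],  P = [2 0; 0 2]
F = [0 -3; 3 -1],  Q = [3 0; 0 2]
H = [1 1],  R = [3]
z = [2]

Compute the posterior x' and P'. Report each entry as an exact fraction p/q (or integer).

x' = [-93/58, 100/29]
P' = [489/58 -204/29; -204/29 246/29]

x̄ = F·x = [-3, 2]
P̄ = F·P·Fᵀ + Q = [21 6; 6 22]
y = z − H·x̄ = [3]
S = H·P̄·Hᵀ + R = [58]
K = P̄·Hᵀ·S⁻¹ = [27/58; 14/29]
x' = x̄ + K·y = [-93/58, 100/29]
P' = (I − K·H)·P̄ = [489/58 -204/29; -204/29 246/29]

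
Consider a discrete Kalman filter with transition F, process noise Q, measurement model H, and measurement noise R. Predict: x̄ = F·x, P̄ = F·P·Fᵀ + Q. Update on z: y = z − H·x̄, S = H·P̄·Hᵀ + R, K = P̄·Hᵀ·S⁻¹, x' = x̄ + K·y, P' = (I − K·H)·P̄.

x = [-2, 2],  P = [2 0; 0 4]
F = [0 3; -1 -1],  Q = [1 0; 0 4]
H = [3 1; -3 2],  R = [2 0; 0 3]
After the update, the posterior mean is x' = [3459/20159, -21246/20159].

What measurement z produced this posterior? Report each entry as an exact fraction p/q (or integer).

x̄ = F·x = [6, 0]
P̄ = F·P·Fᵀ + Q = [37 -12; -12 10]
S = H·P̄·Hᵀ + R = [273 -349; -349 520]
K = P̄·Hᵀ·S⁻¹ = [4365/20159 -2304/20159; 6024/20159 6214/20159]
x' − x̄ = [-117495/20159, -21246/20159] = K·y
y = (KᵀK)⁻¹·Kᵀ·(x' − x̄) = [-19, 15]
z = y + H·x̄ = [-19, 15] + [18, -18] = [-1, -3]

z = [-1, -3]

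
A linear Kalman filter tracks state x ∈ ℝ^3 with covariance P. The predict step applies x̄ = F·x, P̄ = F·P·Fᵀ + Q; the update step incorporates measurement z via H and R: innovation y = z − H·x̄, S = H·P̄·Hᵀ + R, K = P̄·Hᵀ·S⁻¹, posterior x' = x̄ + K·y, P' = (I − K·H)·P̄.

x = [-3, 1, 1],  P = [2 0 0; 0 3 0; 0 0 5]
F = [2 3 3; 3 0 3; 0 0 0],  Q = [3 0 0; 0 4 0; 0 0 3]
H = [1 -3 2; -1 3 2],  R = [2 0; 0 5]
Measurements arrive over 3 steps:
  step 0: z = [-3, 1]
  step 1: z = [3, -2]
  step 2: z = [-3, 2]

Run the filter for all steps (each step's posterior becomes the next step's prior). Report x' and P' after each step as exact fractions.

step 0: x' = [48532/9507, 7458/3169, -1443/3169], P' = [576121/9507 64473/3169 264/3169; 64473/3169 22243/3169 432/3169; 264/3169 432/3169 1209/3169]
step 1: x' = [2234385024/1168439653, -231046365/1168439653, 259804074/1168439653], P' = [23183196166/1168439653 8054882856/1168439653 187937694/1168439653; 8054882856/1168439653 3015727024/1168439653 190014552/1168439653; 187937694/1168439653 190014552/1168439653 446075499/1168439653]
step 2: x' = [-110459528789371/49356128351297, 5227066487418/49356128351297, -10499695347408/49356128351297], P' = [972831898146799/49356128351297 337772019621951/49356128351297 7752286095138/49356128351297; 337772019621951/49356128351297 126440734968521/49356128351297 7956418458564/49356128351297; 7752286095138/49356128351297 7956418458564/49356128351297 18838184016903/49356128351297]

step 0: x̄ = F·x = [0, -6, 0]
step 0: P̄ = F·P·Fᵀ + Q = [83 57 0; 57 67 0; 0 0 3]
step 0: y = z − H·x̄ = [-21, 19]
step 0: S = H·P̄·Hᵀ + R = [358 -332; -332 361]
step 0: K = P̄·Hᵀ·S⁻¹ = [-1276/9507 1144/9507; -696/3169 624/3169; 693/3169 690/3169]
step 0: x' = x̄ + K·y = [48532/9507, 7458/3169, -1443/3169]
step 0: P' = (I − K·H)·P̄ = [576121/9507 64473/3169 264/3169; 64473/3169 22243/3169 432/3169; 264/3169 432/3169 1209/3169]
step 1: x̄ = F·x = [151199/9507, 44203/3169, 0]
step 1: P̄ = F·P·Fᵀ + Q = [5320069/9507 1751228/3169 0; 1751228/3169 1756672/3169 0; 0 0 3]
step 1: y = z − H·x̄ = [275149/9507, -265642/9507]
step 1: S = H·P̄·Hᵀ + R = [21361207/9507 -21114025/9507; -21114025/9507 21389728/9507]
step 1: K = P̄·Hᵀ·S⁻¹ = [-302788507/1168439653 271465558/1168439653; -306134556/1168439653 274465464/1168439653; 255022518/1168439653 254851392/1168439653]
step 1: x' = x̄ + K·y = [2234385024/1168439653, -231046365/1168439653, 259804074/1168439653]
step 1: P' = (I − K·H)·P̄ = [23183196166/1168439653 8054882856/1168439653 187937694/1168439653; 8054882856/1168439653 3015727024/1168439653 190014552/1168439653; 187937694/1168439653 190014552/1168439653 446075499/1168439653]
step 2: x̄ = F·x = [4555043175/1168439653, 7482567294/1168439653, 0]
step 2: P̄ = F·P·Fᵀ + Q = [229728434866/1168439653 220136998569/1168439653 0; 220136998569/1168439653 220720082089/1168439653 0; 0 0 3]
step 2: y = z − H·x̄ = [14387339748/1168439653, -15555779401/1168439653]
step 2: S = H·P̄·Hᵀ + R = [911745337395/1168439653 -881365906417/1168439653; -881365906417/1168439653 915250656354/1168439653]
step 2: K = P̄·Hᵀ·S⁻¹ = [-12489794264389/49356128351297 11197746581866/49356128351297; -12818674183242/49356128351297 11492604440148/49356128351297; 10779699376626/49356128351297 10758667462872/49356128351297]
step 2: x' = x̄ + K·y = [-110459528789371/49356128351297, 5227066487418/49356128351297, -10499695347408/49356128351297]
step 2: P' = (I − K·H)·P̄ = [972831898146799/49356128351297 337772019621951/49356128351297 7752286095138/49356128351297; 337772019621951/49356128351297 126440734968521/49356128351297 7956418458564/49356128351297; 7752286095138/49356128351297 7956418458564/49356128351297 18838184016903/49356128351297]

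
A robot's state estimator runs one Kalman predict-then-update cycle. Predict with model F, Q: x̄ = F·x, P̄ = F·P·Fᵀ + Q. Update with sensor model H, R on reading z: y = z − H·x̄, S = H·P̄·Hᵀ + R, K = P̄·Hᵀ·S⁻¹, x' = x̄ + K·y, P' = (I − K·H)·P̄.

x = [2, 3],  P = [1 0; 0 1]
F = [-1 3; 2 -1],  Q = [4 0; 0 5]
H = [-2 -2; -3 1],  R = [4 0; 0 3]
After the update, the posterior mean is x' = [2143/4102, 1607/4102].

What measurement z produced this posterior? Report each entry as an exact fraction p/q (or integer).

x̄ = F·x = [7, 1]
P̄ = F·P·Fᵀ + Q = [14 -5; -5 10]
S = H·P̄·Hᵀ + R = [60 44; 44 169]
K = P̄·Hᵀ·S⁻¹ = [-487/4102 -507/2051; -1395/4102 485/2051]
x' − x̄ = [-26571/4102, -2495/4102] = K·y
y = (KᵀK)⁻¹·Kᵀ·(x' − x̄) = [15, 19]
z = y + H·x̄ = [15, 19] + [-16, -20] = [-1, -1]

z = [-1, -1]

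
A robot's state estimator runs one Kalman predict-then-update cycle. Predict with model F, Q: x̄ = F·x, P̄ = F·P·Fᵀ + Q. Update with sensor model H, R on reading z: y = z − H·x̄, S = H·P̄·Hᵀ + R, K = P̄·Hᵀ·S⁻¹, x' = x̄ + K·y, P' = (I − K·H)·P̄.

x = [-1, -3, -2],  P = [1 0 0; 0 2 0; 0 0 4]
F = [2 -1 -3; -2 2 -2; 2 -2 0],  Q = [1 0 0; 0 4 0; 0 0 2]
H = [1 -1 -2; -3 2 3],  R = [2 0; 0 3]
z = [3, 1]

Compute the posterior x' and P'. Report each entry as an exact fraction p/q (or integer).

x̄ = F·x = [7, 0, 4]
P̄ = F·P·Fᵀ + Q = [43 16 8; 16 32 -12; 8 -12 14]
y = z − H·x̄ = [4, 10]
S = H·P̄·Hᵀ + R = [21 -41; -41 164]
K = P̄·Hᵀ·S⁻¹ = [-29/43 -1082/1763; 12/43 -92/1763; -38/43 -454/1763]
x' = x̄ + K·y = [-3235/1763, 1048/1763, -3720/1763]
P' = (I − K·H)·P̄ = [9902/1763 16080/1763 -1900/1763; 16080/1763 50640/1763 -17772/1763; -1900/1763 -17772/1763 9494/1763]

x' = [-3235/1763, 1048/1763, -3720/1763]
P' = [9902/1763 16080/1763 -1900/1763; 16080/1763 50640/1763 -17772/1763; -1900/1763 -17772/1763 9494/1763]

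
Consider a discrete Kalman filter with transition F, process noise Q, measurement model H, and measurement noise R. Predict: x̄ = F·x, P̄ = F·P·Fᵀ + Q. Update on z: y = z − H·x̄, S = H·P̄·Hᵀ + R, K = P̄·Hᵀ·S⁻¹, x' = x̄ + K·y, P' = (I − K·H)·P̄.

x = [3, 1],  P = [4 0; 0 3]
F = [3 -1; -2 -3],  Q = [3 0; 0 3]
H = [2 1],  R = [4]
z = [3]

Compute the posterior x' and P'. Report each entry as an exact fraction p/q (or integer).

x' = [494/79, -743/79]
P' = [1875/158 -1737/79; -1737/79 3506/79]

x̄ = F·x = [8, -9]
P̄ = F·P·Fᵀ + Q = [42 -15; -15 46]
y = z − H·x̄ = [-4]
S = H·P̄·Hᵀ + R = [158]
K = P̄·Hᵀ·S⁻¹ = [69/158; 8/79]
x' = x̄ + K·y = [494/79, -743/79]
P' = (I − K·H)·P̄ = [1875/158 -1737/79; -1737/79 3506/79]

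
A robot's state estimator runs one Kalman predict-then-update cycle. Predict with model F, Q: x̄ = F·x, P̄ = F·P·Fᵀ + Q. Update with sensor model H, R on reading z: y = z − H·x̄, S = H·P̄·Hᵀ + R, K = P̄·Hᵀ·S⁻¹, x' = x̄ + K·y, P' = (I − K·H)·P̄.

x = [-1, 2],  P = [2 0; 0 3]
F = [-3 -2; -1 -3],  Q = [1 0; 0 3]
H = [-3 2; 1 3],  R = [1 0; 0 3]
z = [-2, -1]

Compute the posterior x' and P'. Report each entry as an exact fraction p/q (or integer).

x' = [6117/17053, -25315/51159]
P' = [2943/17053 2104/17053; 2104/17053 11744/51159]

x̄ = F·x = [-1, -5]
P̄ = F·P·Fᵀ + Q = [31 24; 24 32]
y = z − H·x̄ = [5, 15]
S = H·P̄·Hᵀ + R = [120 -69; -69 466]
K = P̄·Hᵀ·S⁻¹ = [-4621/17053 3085/17053; 4552/51159 4616/17053]
x' = x̄ + K·y = [6117/17053, -25315/51159]
P' = (I − K·H)·P̄ = [2943/17053 2104/17053; 2104/17053 11744/51159]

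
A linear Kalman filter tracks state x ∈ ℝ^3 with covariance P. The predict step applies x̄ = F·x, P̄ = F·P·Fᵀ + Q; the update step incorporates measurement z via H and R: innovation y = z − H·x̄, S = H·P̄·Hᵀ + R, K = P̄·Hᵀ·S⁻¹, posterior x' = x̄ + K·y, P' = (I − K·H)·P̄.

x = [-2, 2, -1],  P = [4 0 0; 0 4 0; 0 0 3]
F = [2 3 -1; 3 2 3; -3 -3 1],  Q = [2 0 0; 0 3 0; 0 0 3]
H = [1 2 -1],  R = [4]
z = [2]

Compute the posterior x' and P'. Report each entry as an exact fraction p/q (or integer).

x̄ = F·x = [3, -5, -1]
P̄ = F·P·Fᵀ + Q = [57 39 -63; 39 82 -51; -63 -51 78]
y = z − H·x̄ = [8]
S = H·P̄·Hᵀ + R = [953]
K = P̄·Hᵀ·S⁻¹ = [198/953; 254/953; -243/953]
x' = x̄ + K·y = [4443/953, -2733/953, -2897/953]
P' = (I − K·H)·P̄ = [15117/953 -13125/953 -11925/953; -13125/953 13630/953 13119/953; -11925/953 13119/953 15285/953]

x' = [4443/953, -2733/953, -2897/953]
P' = [15117/953 -13125/953 -11925/953; -13125/953 13630/953 13119/953; -11925/953 13119/953 15285/953]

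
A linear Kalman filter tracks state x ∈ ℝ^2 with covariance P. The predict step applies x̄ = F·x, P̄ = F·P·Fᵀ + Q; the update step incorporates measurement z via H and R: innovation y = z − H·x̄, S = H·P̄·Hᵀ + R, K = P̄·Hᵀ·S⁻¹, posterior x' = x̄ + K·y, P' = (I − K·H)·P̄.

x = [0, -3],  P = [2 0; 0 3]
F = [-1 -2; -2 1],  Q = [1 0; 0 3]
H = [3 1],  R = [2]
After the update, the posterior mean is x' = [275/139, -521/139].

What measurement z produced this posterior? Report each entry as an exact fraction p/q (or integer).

x̄ = F·x = [6, -3]
P̄ = F·P·Fᵀ + Q = [15 -2; -2 14]
S = H·P̄·Hᵀ + R = [139]
K = P̄·Hᵀ·S⁻¹ = [43/139; 8/139]
x' − x̄ = [-559/139, -104/139] = K·y
y = (KᵀK)⁻¹·Kᵀ·(x' − x̄) = [-13]
z = y + H·x̄ = [-13] + [15] = [2]

z = [2]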